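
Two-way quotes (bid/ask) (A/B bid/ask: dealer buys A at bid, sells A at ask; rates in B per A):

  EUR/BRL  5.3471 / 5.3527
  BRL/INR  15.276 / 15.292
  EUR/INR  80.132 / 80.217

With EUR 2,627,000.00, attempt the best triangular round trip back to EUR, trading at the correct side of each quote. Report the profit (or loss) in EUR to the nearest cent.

Net profit: EUR 47,986.61

Best loop EUR → BRL → INR → EUR:
EUR 2,627,000.00 × 5.3471 (sell EUR at bid) = BRL 14,046,831.70
BRL 14,046,831.70 × 15.276 (sell BRL at bid) = INR 214,579,401.05
INR 214,579,401.05 ÷ 80.217 (buy EUR at ask) = EUR 2,674,986.61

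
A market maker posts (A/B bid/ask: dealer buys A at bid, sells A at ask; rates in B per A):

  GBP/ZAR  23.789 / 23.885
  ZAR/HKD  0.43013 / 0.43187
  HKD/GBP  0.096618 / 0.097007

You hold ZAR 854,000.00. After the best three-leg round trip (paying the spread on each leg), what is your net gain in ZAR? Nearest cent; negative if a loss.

Net result: ZAR -553.08 (no profitable arbitrage after spreads)

Best loop ZAR → GBP → HKD → ZAR:
ZAR 854,000.00 ÷ 23.885 (buy GBP at ask) = GBP 35,754.66
GBP 35,754.66 ÷ 0.097007 (buy HKD at ask) = HKD 368,578.12
HKD 368,578.12 ÷ 0.43187 (buy ZAR at ask) = ZAR 853,446.92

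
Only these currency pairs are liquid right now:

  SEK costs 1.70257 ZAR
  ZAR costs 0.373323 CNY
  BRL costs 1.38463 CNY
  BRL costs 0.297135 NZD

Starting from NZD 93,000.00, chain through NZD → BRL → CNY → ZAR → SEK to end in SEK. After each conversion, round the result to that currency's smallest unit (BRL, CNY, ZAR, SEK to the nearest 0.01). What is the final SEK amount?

NZD 93,000.00 ÷ 0.297135 = BRL 312,989.05
BRL 312,989.05 × 1.38463 = CNY 433,374.03
CNY 433,374.03 ÷ 0.373323 = ZAR 1,160,855.43
ZAR 1,160,855.43 ÷ 1.70257 = SEK 681,825.38

SEK 681,825.38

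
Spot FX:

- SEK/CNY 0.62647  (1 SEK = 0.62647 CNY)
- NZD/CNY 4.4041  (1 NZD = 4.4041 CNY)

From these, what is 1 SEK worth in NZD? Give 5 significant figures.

SEK/NZD = 0.14225

1 SEK × 0.62647 = 0.62647 CNY
0.62647 CNY ÷ 4.4041 = 0.142247 NZD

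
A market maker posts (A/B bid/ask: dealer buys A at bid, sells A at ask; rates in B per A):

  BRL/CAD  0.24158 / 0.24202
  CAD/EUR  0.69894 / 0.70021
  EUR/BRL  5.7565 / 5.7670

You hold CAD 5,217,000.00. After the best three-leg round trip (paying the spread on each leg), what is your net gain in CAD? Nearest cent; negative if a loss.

Best loop CAD → BRL → EUR → CAD:
CAD 5,217,000.00 ÷ 0.24202 (buy BRL at ask) = BRL 21,556,069.75
BRL 21,556,069.75 ÷ 5.7670 (buy EUR at ask) = EUR 3,737,830.72
EUR 3,737,830.72 ÷ 0.70021 (buy CAD at ask) = CAD 5,338,156.72

Net profit: CAD 121,156.72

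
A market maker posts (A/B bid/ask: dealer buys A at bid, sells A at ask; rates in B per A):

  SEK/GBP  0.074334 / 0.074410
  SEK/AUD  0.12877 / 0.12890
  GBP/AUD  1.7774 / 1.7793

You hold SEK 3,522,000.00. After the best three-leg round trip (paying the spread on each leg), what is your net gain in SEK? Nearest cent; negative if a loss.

Net profit: SEK 88,015.89

Best loop SEK → GBP → AUD → SEK:
SEK 3,522,000.00 × 0.074334 (sell SEK at bid) = GBP 261,804.35
GBP 261,804.35 × 1.7774 (sell GBP at bid) = AUD 465,331.05
AUD 465,331.05 ÷ 0.12890 (buy SEK at ask) = SEK 3,610,015.89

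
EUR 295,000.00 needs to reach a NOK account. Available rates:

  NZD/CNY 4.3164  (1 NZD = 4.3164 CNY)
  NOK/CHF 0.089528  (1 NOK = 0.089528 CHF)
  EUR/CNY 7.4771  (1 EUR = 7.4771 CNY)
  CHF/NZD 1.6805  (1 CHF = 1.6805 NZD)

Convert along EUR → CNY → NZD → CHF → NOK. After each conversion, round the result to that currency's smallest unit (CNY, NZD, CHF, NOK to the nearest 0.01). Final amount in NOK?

NOK 3,396,535.16

EUR 295,000.00 × 7.4771 = CNY 2,205,744.50
CNY 2,205,744.50 ÷ 4.3164 = NZD 511,014.85
NZD 511,014.85 ÷ 1.6805 = CHF 304,085.00
CHF 304,085.00 ÷ 0.089528 = NOK 3,396,535.16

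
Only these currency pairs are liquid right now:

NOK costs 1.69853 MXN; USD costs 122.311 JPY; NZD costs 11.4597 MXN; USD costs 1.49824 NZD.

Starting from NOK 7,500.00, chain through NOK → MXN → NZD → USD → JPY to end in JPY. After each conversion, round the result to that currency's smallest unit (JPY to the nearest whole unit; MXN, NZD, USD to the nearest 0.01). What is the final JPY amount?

JPY 90,750

NOK 7,500.00 × 1.69853 = MXN 12,738.98
MXN 12,738.98 ÷ 11.4597 = NZD 1,111.63
NZD 1,111.63 ÷ 1.49824 = USD 741.96
USD 741.96 × 122.311 = JPY 90,750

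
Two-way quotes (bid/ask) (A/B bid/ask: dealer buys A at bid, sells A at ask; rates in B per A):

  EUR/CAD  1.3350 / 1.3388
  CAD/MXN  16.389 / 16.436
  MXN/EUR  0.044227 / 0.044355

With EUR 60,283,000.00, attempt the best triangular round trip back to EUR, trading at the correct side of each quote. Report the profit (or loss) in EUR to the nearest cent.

Best loop EUR → MXN → CAD → EUR:
EUR 60,283,000.00 ÷ 0.044355 (buy MXN at ask) = MXN 1,359,102,694.17
MXN 1,359,102,694.17 ÷ 16.436 (buy CAD at ask) = CAD 82,690,599.55
CAD 82,690,599.55 ÷ 1.3388 (buy EUR at ask) = EUR 61,764,714.33

Net profit: EUR 1,481,714.33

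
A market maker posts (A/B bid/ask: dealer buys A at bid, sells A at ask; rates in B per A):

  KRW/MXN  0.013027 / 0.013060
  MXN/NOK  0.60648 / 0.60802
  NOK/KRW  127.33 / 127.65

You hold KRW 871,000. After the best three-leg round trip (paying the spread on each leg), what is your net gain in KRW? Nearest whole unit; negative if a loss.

Best loop KRW → MXN → NOK → KRW:
KRW 871,000 × 0.013027 (sell KRW at bid) = MXN 11,346.52
MXN 11,346.52 × 0.60648 (sell MXN at bid) = NOK 6,881.44
NOK 6,881.44 × 127.33 (sell NOK at bid) = KRW 876,213

Net profit: KRW 5,213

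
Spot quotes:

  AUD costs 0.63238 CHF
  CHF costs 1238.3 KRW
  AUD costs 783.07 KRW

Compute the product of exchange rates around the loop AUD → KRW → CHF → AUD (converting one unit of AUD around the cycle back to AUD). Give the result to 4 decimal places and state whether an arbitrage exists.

1.0000 (no arbitrage)

Around AUD → KRW → CHF → AUD: 1 × 783.07 ÷ 1238.3 ÷ 0.63238 = 0.999992
Product ≈ 1 (deviation 0.001%, within rounding noise).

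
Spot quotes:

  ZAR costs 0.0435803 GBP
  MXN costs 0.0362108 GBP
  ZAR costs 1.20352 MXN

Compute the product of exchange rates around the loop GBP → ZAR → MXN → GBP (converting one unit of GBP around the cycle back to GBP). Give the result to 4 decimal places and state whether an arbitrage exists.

Around GBP → ZAR → MXN → GBP: 1 ÷ 0.0435803 × 1.20352 × 0.0362108 = 1.000003
Product ≈ 1 (deviation 0.000%, within rounding noise).

1.0000 (no arbitrage)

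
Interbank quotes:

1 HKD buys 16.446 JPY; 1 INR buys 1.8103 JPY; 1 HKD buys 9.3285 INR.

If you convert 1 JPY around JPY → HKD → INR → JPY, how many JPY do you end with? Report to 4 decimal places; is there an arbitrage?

1.0268 (arbitrage exists)

Around JPY → HKD → INR → JPY: 1 ÷ 16.446 × 9.3285 × 1.8103 = 1.026838
Product > 1; profitable direction is JPY → HKD → INR → JPY.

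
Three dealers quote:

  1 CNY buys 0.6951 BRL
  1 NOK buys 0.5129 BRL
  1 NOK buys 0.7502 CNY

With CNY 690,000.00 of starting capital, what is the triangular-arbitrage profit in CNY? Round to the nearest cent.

Profit: CNY 11,521.10

Profitable loop is CNY → BRL → NOK → CNY:
CNY 690,000.00 × 0.6951 = BRL 479,619.00
BRL 479,619.00 ÷ 0.5129 = NOK 935,112.11
NOK 935,112.11 × 0.7502 = CNY 701,521.10
Profit = CNY 701,521.10 − CNY 690,000.00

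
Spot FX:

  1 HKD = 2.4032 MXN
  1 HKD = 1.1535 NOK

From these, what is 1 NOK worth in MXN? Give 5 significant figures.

NOK/MXN = 2.0834

1 NOK ÷ 1.1535 = 0.866927 HKD
0.866927 HKD × 2.4032 = 2.0834 MXN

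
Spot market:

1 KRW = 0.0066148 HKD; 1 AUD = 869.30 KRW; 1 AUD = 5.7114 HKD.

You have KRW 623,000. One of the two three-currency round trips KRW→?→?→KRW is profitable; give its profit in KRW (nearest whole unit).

Profitable loop is KRW → HKD → AUD → KRW:
KRW 623,000 × 0.0066148 = HKD 4,121.02
HKD 4,121.02 ÷ 5.7114 = AUD 721.54
AUD 721.54 × 869.30 = KRW 627,237
Profit = KRW 627,237 − KRW 623,000

Profit: KRW 4,237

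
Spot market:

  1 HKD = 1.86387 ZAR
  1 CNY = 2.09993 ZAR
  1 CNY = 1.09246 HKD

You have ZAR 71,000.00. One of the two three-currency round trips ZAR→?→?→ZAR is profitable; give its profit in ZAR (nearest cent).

Profitable loop is ZAR → HKD → CNY → ZAR:
ZAR 71,000.00 ÷ 1.86387 = HKD 38,092.79
HKD 38,092.79 ÷ 1.09246 = CNY 34,868.81
CNY 34,868.81 × 2.09993 = ZAR 73,222.07
Profit = ZAR 73,222.07 − ZAR 71,000.00

Profit: ZAR 2,222.07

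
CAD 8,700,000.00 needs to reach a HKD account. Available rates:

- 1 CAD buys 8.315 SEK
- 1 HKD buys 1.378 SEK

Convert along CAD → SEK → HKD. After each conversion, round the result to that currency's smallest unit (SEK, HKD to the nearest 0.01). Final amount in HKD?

CAD 8,700,000.00 × 8.315 = SEK 72,340,500.00
SEK 72,340,500.00 ÷ 1.378 = HKD 52,496,734.40

HKD 52,496,734.40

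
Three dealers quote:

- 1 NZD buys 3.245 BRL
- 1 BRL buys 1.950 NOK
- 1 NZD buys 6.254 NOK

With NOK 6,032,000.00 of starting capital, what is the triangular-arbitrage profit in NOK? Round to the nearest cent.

Profit: NOK 71,132.08

Profitable loop is NOK → NZD → BRL → NOK:
NOK 6,032,000.00 ÷ 6.254 = NZD 964,502.72
NZD 964,502.72 × 3.245 = BRL 3,129,811.32
BRL 3,129,811.32 × 1.950 = NOK 6,103,132.08
Profit = NOK 6,103,132.08 − NOK 6,032,000.00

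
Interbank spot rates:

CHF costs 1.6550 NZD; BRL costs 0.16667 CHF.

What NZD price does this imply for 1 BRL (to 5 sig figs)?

BRL/NZD = 0.27584

1 BRL × 0.16667 = 0.16667 CHF
0.16667 CHF × 1.6550 = 0.275839 NZD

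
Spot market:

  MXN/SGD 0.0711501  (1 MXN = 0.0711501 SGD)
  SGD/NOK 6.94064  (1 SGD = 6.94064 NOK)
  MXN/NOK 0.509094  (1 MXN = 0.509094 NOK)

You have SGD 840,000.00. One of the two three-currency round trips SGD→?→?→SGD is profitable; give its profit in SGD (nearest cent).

Profitable loop is SGD → MXN → NOK → SGD:
SGD 840,000.00 ÷ 0.0711501 = MXN 11,806,026.98
MXN 11,806,026.98 × 0.509094 = NOK 6,010,377.50
NOK 6,010,377.50 ÷ 6.94064 = SGD 865,968.77
Profit = SGD 865,968.77 − SGD 840,000.00

Profit: SGD 25,968.77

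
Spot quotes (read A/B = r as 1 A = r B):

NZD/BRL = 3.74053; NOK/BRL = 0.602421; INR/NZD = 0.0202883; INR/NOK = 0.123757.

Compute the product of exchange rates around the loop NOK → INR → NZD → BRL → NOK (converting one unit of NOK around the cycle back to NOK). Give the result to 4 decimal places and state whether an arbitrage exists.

Around NOK → INR → NZD → BRL → NOK: 1 ÷ 0.123757 × 0.0202883 × 3.74053 ÷ 0.602421 = 1.017909
Product > 1; profitable direction is NOK → INR → NZD → BRL → NOK.

1.0179 (arbitrage exists)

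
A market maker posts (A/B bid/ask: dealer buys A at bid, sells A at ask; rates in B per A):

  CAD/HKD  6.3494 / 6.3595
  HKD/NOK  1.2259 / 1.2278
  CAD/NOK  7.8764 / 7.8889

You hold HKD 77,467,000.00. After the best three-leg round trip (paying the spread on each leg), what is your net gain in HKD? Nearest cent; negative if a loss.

Best loop HKD → CAD → NOK → HKD:
HKD 77,467,000.00 ÷ 6.3595 (buy CAD at ask) = CAD 12,181,303.56
CAD 12,181,303.56 × 7.8764 (sell CAD at bid) = NOK 95,944,819.37
NOK 95,944,819.37 ÷ 1.2278 (buy HKD at ask) = HKD 78,143,687.39

Net profit: HKD 676,687.39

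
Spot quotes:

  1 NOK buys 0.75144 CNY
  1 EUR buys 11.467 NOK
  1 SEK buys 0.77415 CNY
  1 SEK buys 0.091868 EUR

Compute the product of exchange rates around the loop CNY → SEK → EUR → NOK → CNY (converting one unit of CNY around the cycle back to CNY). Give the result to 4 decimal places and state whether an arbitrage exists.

1.0225 (arbitrage exists)

Around CNY → SEK → EUR → NOK → CNY: 1 ÷ 0.77415 × 0.091868 × 11.467 × 0.75144 = 1.022547
Product > 1; profitable direction is CNY → SEK → EUR → NOK → CNY.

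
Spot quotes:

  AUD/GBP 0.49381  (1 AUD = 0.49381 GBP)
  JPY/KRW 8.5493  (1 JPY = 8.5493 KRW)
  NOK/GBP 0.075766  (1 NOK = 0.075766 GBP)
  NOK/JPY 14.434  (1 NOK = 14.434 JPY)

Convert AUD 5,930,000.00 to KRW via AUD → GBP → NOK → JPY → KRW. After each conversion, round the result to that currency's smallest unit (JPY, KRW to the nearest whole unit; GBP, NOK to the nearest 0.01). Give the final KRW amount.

KRW 4,769,331,084

AUD 5,930,000.00 × 0.49381 = GBP 2,928,293.30
GBP 2,928,293.30 ÷ 0.075766 = NOK 38,649,173.77
NOK 38,649,173.77 × 14.434 = JPY 557,862,174
JPY 557,862,174 × 8.5493 = KRW 4,769,331,084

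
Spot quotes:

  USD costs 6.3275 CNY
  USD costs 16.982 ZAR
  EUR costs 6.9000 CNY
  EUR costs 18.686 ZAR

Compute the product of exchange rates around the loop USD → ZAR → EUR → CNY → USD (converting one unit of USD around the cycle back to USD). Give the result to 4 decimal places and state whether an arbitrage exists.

0.9910 (arbitrage exists)

Around USD → ZAR → EUR → CNY → USD: 1 × 16.982 ÷ 18.686 × 6.9000 ÷ 6.3275 = 0.991036
Product < 1; profitable direction is USD → CNY → EUR → ZAR → USD.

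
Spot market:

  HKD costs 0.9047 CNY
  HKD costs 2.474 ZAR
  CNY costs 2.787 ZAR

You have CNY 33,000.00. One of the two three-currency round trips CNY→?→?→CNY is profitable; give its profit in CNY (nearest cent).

Profitable loop is CNY → ZAR → HKD → CNY:
CNY 33,000.00 × 2.787 = ZAR 91,971.00
ZAR 91,971.00 ÷ 2.474 = HKD 37,175.02
HKD 37,175.02 × 0.9047 = CNY 33,632.24
Profit = CNY 33,632.24 − CNY 33,000.00

Profit: CNY 632.24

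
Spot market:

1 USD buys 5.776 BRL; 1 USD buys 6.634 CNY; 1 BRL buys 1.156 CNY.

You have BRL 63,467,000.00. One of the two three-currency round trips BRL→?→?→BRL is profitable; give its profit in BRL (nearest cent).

Profit: BRL 411,913.65

Profitable loop is BRL → CNY → USD → BRL:
BRL 63,467,000.00 × 1.156 = CNY 73,367,852.00
CNY 73,367,852.00 ÷ 6.634 = USD 11,059,368.71
USD 11,059,368.71 × 5.776 = BRL 63,878,913.65
Profit = BRL 63,878,913.65 − BRL 63,467,000.00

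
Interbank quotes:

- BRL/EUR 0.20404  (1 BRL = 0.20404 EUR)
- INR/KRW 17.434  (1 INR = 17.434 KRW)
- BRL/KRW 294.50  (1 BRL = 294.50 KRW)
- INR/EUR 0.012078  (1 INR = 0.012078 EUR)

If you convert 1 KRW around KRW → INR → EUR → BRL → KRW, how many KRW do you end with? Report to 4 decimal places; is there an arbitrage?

Around KRW → INR → EUR → BRL → KRW: 1 ÷ 17.434 × 0.012078 ÷ 0.20404 × 294.50 = 0.999926
Product ≈ 1 (deviation 0.007%, within rounding noise).

0.9999 (no arbitrage)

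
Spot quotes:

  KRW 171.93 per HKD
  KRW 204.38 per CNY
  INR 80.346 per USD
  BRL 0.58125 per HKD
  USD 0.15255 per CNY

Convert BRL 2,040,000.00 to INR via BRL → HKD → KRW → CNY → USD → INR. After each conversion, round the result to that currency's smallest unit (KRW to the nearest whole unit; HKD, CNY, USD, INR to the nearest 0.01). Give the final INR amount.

BRL 2,040,000.00 ÷ 0.58125 = HKD 3,509,677.42
HKD 3,509,677.42 × 171.93 = KRW 603,418,839
KRW 603,418,839 ÷ 204.38 = CNY 2,952,435.85
CNY 2,952,435.85 × 0.15255 = USD 450,394.09
USD 450,394.09 × 80.346 = INR 36,187,363.56

INR 36,187,363.56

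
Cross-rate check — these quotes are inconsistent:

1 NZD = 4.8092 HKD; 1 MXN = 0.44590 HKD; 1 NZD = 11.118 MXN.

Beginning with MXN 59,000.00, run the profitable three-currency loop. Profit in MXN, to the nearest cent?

Profitable loop is MXN → HKD → NZD → MXN:
MXN 59,000.00 × 0.44590 = HKD 26,308.10
HKD 26,308.10 ÷ 4.8092 = NZD 5,470.37
NZD 5,470.37 × 11.118 = MXN 60,819.57
Profit = MXN 60,819.57 − MXN 59,000.00

Profit: MXN 1,819.57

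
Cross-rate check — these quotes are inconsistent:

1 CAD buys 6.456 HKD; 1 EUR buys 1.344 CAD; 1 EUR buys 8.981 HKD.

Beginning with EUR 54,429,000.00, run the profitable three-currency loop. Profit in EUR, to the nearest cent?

Profit: EUR 1,907,811.20

Profitable loop is EUR → HKD → CAD → EUR:
EUR 54,429,000.00 × 8.981 = HKD 488,826,849.00
HKD 488,826,849.00 ÷ 6.456 = CAD 75,716,674.26
CAD 75,716,674.26 ÷ 1.344 = EUR 56,336,811.20
Profit = EUR 56,336,811.20 − EUR 54,429,000.00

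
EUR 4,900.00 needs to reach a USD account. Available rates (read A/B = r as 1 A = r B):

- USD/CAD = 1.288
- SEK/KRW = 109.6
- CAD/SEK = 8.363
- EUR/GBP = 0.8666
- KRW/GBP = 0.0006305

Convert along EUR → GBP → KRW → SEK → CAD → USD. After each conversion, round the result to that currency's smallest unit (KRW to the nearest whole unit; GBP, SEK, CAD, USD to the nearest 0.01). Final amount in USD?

EUR 4,900.00 × 0.8666 = GBP 4,246.34
GBP 4,246.34 ÷ 0.0006305 = KRW 6,734,877
KRW 6,734,877 ÷ 109.6 = SEK 61,449.61
SEK 61,449.61 ÷ 8.363 = CAD 7,347.80
CAD 7,347.80 ÷ 1.288 = USD 5,704.81

USD 5,704.81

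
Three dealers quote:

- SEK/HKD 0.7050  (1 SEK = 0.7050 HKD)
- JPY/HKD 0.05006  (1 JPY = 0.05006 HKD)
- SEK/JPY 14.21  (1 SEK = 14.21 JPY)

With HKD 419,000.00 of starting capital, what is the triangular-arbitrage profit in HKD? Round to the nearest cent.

Profit: HKD 3,775.52

Profitable loop is HKD → SEK → JPY → HKD:
HKD 419,000.00 ÷ 0.7050 = SEK 594,326.24
SEK 594,326.24 × 14.21 = JPY 8,445,376
JPY 8,445,376 × 0.05006 = HKD 422,775.52
Profit = HKD 422,775.52 − HKD 419,000.00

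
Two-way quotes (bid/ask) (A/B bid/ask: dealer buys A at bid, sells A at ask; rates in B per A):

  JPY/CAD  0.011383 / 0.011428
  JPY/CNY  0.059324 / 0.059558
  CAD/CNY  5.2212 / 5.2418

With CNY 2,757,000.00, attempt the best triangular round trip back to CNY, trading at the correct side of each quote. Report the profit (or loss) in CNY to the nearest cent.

Best loop CNY → JPY → CAD → CNY:
CNY 2,757,000.00 ÷ 0.059558 (buy JPY at ask) = JPY 46,291,010
JPY 46,291,010 × 0.011383 (sell JPY at bid) = CAD 526,930.57
CAD 526,930.57 × 5.2212 (sell CAD at bid) = CNY 2,751,209.90

Net result: CNY -5,790.10 (no profitable arbitrage after spreads)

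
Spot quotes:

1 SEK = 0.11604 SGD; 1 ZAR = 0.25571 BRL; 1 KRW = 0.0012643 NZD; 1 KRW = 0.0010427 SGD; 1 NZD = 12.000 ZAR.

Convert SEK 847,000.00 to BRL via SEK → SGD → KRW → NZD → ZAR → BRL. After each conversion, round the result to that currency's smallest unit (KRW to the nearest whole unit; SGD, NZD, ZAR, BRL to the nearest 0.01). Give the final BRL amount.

SEK 847,000.00 × 0.11604 = SGD 98,285.88
SGD 98,285.88 ÷ 0.0010427 = KRW 94,260,938
KRW 94,260,938 × 0.0012643 = NZD 119,174.10
NZD 119,174.10 × 12.000 = ZAR 1,430,089.20
ZAR 1,430,089.20 × 0.25571 = BRL 365,688.11

BRL 365,688.11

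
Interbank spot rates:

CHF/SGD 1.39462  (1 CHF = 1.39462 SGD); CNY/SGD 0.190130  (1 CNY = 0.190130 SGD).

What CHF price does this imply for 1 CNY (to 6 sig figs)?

1 CNY × 0.190130 = 0.19013 SGD
0.19013 SGD ÷ 1.39462 = 0.136331 CHF

CNY/CHF = 0.136331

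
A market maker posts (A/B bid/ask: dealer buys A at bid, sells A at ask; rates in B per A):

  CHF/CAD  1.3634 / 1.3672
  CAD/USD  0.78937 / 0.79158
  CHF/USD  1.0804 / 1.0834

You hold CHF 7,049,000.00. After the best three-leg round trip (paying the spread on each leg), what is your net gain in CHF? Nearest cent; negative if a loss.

Net result: CHF -12,037.71 (no profitable arbitrage after spreads)

Best loop CHF → USD → CAD → CHF:
CHF 7,049,000.00 × 1.0804 (sell CHF at bid) = USD 7,615,739.60
USD 7,615,739.60 ÷ 0.79158 (buy CAD at ask) = CAD 9,620,934.84
CAD 9,620,934.84 ÷ 1.3672 (buy CHF at ask) = CHF 7,036,962.29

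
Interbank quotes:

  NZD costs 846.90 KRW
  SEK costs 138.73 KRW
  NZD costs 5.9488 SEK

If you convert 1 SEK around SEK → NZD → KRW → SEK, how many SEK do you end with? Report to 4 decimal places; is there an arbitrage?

1.0262 (arbitrage exists)

Around SEK → NZD → KRW → SEK: 1 ÷ 5.9488 × 846.90 ÷ 138.73 = 1.026201
Product > 1; profitable direction is SEK → NZD → KRW → SEK.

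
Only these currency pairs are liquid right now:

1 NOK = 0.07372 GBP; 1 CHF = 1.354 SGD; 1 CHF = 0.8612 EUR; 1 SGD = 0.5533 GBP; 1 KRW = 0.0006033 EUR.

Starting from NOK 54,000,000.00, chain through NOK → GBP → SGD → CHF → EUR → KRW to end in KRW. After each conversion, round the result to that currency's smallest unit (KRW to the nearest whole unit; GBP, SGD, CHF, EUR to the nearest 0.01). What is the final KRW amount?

KRW 7,585,259,589

NOK 54,000,000.00 × 0.07372 = GBP 3,980,880.00
GBP 3,980,880.00 ÷ 0.5533 = SGD 7,194,794.87
SGD 7,194,794.87 ÷ 1.354 = CHF 5,313,733.29
CHF 5,313,733.29 × 0.8612 = EUR 4,576,187.11
EUR 4,576,187.11 ÷ 0.0006033 = KRW 7,585,259,589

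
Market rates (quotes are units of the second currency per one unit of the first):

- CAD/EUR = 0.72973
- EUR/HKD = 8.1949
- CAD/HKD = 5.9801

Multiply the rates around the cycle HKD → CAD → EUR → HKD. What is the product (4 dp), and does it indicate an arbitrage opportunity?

1.0000 (no arbitrage)

Around HKD → CAD → EUR → HKD: 1 ÷ 5.9801 × 0.72973 × 8.1949 = 0.999994
Product ≈ 1 (deviation 0.001%, within rounding noise).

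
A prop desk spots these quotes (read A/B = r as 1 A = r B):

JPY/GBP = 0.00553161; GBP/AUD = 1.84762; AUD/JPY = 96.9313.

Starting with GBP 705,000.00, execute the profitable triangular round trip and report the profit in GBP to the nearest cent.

Profit: GBP 6,640.85

Profitable loop is GBP → JPY → AUD → GBP:
GBP 705,000.00 ÷ 0.00553161 = JPY 127,449,332
JPY 127,449,332 ÷ 96.9313 = AUD 1,314,841.87
AUD 1,314,841.87 ÷ 1.84762 = GBP 711,640.85
Profit = GBP 711,640.85 − GBP 705,000.00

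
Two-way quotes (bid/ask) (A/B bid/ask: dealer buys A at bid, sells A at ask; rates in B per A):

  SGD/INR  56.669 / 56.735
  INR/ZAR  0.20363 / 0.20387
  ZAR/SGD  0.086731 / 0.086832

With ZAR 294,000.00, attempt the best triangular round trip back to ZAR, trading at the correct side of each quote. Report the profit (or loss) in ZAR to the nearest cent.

Best loop ZAR → SGD → INR → ZAR:
ZAR 294,000.00 × 0.086731 (sell ZAR at bid) = SGD 25,498.91
SGD 25,498.91 × 56.669 (sell SGD at bid) = INR 1,444,997.96
INR 1,444,997.96 × 0.20363 (sell INR at bid) = ZAR 294,244.93

Net profit: ZAR 244.93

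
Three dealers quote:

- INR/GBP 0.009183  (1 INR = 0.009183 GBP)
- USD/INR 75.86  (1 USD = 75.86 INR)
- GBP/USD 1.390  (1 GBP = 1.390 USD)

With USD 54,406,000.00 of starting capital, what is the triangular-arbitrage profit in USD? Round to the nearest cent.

Profitable loop is USD → GBP → INR → USD:
USD 54,406,000.00 ÷ 1.390 = GBP 39,141,007.19
GBP 39,141,007.19 ÷ 0.009183 = INR 4,262,333,354.49
INR 4,262,333,354.49 ÷ 75.86 = USD 56,186,835.68
Profit = USD 56,186,835.68 − USD 54,406,000.00

Profit: USD 1,780,835.68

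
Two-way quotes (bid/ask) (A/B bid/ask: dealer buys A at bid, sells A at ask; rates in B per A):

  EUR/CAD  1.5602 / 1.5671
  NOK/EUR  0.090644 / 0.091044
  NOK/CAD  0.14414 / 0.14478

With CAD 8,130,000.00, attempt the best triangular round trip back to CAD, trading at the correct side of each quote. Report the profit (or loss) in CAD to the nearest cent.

Net profit: CAD 83,476.57

Best loop CAD → EUR → NOK → CAD:
CAD 8,130,000.00 ÷ 1.5671 (buy EUR at ask) = EUR 5,187,926.74
EUR 5,187,926.74 ÷ 0.091044 (buy NOK at ask) = NOK 56,982,631.95
NOK 56,982,631.95 × 0.14414 (sell NOK at bid) = CAD 8,213,476.57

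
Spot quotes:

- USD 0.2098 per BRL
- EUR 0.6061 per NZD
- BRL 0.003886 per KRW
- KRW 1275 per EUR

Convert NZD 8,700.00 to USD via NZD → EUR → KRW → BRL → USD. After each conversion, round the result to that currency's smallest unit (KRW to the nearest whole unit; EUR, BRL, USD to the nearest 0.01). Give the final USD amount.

NZD 8,700.00 × 0.6061 = EUR 5,273.07
EUR 5,273.07 × 1275 = KRW 6,723,164
KRW 6,723,164 × 0.003886 = BRL 26,126.22
BRL 26,126.22 × 0.2098 = USD 5,481.28

USD 5,481.28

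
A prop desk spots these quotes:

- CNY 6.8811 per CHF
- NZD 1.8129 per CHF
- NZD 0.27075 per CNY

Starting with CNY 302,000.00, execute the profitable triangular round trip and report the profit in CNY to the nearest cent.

Profitable loop is CNY → NZD → CHF → CNY:
CNY 302,000.00 × 0.27075 = NZD 81,766.50
NZD 81,766.50 ÷ 1.8129 = CHF 45,102.60
CHF 45,102.60 × 6.8811 = CNY 310,355.49
Profit = CNY 310,355.49 − CNY 302,000.00

Profit: CNY 8,355.49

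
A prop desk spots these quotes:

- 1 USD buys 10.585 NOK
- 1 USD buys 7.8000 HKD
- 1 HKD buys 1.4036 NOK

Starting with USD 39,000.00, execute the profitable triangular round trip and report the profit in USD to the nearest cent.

Profitable loop is USD → HKD → NOK → USD:
USD 39,000.00 × 7.8000 = HKD 304,200.00
HKD 304,200.00 × 1.4036 = NOK 426,975.12
NOK 426,975.12 ÷ 10.585 = USD 40,337.75
Profit = USD 40,337.75 − USD 39,000.00

Profit: USD 1,337.75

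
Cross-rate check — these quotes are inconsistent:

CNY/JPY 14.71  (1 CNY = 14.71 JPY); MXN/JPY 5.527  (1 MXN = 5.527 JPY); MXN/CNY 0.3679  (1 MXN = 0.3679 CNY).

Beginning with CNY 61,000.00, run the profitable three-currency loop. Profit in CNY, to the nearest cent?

Profitable loop is CNY → MXN → JPY → CNY:
CNY 61,000.00 ÷ 0.3679 = MXN 165,805.93
MXN 165,805.93 × 5.527 = JPY 916,409
JPY 916,409 ÷ 14.71 = CNY 62,298.39
Profit = CNY 62,298.39 − CNY 61,000.00

Profit: CNY 1,298.39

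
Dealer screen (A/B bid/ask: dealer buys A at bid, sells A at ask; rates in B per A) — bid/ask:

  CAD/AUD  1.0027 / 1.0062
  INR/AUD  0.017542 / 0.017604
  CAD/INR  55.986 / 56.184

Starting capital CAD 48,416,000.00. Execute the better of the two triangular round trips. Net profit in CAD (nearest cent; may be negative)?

Net profit: CAD 667,543.24

Best loop CAD → AUD → INR → CAD:
CAD 48,416,000.00 × 1.0027 (sell CAD at bid) = AUD 48,546,723.20
AUD 48,546,723.20 ÷ 0.017604 (buy INR at ask) = INR 2,757,709,793.23
INR 2,757,709,793.23 ÷ 56.184 (buy CAD at ask) = CAD 49,083,543.24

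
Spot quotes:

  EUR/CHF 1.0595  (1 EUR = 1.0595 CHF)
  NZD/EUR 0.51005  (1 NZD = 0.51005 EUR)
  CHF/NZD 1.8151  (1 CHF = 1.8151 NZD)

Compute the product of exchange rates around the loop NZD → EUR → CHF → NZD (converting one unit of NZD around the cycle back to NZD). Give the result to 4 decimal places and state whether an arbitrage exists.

0.9809 (arbitrage exists)

Around NZD → EUR → CHF → NZD: 1 × 0.51005 × 1.0595 × 1.8151 = 0.980876
Product < 1; profitable direction is NZD → CHF → EUR → NZD.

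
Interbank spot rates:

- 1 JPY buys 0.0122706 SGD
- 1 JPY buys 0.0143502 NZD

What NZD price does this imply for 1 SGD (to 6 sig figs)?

1 SGD ÷ 0.0122706 = 81.4956 JPY
81.4956 JPY × 0.0143502 = 1.16948 NZD

SGD/NZD = 1.16948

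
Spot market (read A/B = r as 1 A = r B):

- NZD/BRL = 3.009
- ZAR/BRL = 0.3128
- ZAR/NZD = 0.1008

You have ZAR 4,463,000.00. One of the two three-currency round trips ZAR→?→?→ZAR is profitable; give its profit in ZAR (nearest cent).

Profit: ZAR 139,681.37

Profitable loop is ZAR → BRL → NZD → ZAR:
ZAR 4,463,000.00 × 0.3128 = BRL 1,396,026.40
BRL 1,396,026.40 ÷ 3.009 = NZD 463,950.28
NZD 463,950.28 ÷ 0.1008 = ZAR 4,602,681.37
Profit = ZAR 4,602,681.37 − ZAR 4,463,000.00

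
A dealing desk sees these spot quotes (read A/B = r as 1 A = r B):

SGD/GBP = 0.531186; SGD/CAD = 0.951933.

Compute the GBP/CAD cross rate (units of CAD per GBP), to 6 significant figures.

GBP/CAD = 1.79209

1 GBP ÷ 0.531186 = 1.88258 SGD
1.88258 SGD × 0.951933 = 1.79209 CAD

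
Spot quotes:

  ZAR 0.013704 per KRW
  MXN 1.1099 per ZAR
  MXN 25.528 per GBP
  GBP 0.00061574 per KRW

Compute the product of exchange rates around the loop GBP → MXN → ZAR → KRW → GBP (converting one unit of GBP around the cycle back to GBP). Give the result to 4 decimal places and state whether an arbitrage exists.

Around GBP → MXN → ZAR → KRW → GBP: 1 × 25.528 ÷ 1.1099 ÷ 0.013704 × 0.00061574 = 1.033435
Product > 1; profitable direction is GBP → MXN → ZAR → KRW → GBP.

1.0334 (arbitrage exists)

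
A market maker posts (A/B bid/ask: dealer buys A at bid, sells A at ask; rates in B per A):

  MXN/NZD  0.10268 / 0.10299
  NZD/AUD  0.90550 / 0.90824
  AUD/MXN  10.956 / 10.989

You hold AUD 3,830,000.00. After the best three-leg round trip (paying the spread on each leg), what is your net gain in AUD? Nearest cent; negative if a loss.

Net profit: AUD 71,441.62

Best loop AUD → MXN → NZD → AUD:
AUD 3,830,000.00 × 10.956 (sell AUD at bid) = MXN 41,961,480.00
MXN 41,961,480.00 × 0.10268 (sell MXN at bid) = NZD 4,308,604.77
NZD 4,308,604.77 × 0.90550 (sell NZD at bid) = AUD 3,901,441.62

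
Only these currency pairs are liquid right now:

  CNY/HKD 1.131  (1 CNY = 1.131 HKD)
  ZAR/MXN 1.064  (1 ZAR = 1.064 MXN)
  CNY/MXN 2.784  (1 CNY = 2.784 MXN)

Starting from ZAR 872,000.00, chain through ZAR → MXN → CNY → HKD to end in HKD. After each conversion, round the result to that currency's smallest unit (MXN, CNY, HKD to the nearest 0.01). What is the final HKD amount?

HKD 376,922.00

ZAR 872,000.00 × 1.064 = MXN 927,808.00
MXN 927,808.00 ÷ 2.784 = CNY 333,264.37
CNY 333,264.37 × 1.131 = HKD 376,922.00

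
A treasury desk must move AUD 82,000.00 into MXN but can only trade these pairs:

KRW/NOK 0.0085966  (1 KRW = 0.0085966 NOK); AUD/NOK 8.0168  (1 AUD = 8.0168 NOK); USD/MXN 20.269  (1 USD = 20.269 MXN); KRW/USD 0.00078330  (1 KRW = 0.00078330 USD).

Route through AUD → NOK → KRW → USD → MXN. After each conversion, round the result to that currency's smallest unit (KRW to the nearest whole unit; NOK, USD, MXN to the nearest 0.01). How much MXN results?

AUD 82,000.00 × 8.0168 = NOK 657,377.60
NOK 657,377.60 ÷ 0.0085966 = KRW 76,469,488
KRW 76,469,488 × 0.00078330 = USD 59,898.55
USD 59,898.55 × 20.269 = MXN 1,214,083.71

MXN 1,214,083.71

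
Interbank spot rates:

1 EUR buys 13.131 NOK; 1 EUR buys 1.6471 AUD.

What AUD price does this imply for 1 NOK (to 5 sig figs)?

NOK/AUD = 0.12544

1 NOK ÷ 13.131 = 0.0761557 EUR
0.0761557 EUR × 1.6471 = 0.125436 AUD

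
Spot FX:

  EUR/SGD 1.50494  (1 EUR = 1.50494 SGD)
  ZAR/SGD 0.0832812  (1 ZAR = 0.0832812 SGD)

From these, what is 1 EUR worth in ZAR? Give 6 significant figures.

EUR/ZAR = 18.0706

1 EUR × 1.50494 = 1.50494 SGD
1.50494 SGD ÷ 0.0832812 = 18.0706 ZAR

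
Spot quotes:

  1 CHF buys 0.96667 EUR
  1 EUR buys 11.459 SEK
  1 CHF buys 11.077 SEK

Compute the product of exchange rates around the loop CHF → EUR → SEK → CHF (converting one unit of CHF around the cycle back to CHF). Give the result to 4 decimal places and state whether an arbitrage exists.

Around CHF → EUR → SEK → CHF: 1 × 0.96667 × 11.459 ÷ 11.077 = 1.000006
Product ≈ 1 (deviation 0.001%, within rounding noise).

1.0000 (no arbitrage)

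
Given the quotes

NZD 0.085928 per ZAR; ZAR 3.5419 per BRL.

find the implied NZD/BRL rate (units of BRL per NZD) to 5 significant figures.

NZD/BRL = 3.2857

1 NZD ÷ 0.085928 = 11.6377 ZAR
11.6377 ZAR ÷ 3.5419 = 3.28571 BRL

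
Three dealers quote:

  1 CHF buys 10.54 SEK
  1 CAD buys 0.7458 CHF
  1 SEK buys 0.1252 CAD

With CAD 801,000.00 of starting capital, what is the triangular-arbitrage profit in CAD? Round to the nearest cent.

Profitable loop is CAD → SEK → CHF → CAD:
CAD 801,000.00 ÷ 0.1252 = SEK 6,397,763.58
SEK 6,397,763.58 ÷ 10.54 = CHF 606,998.44
CHF 606,998.44 ÷ 0.7458 = CAD 813,889.03
Profit = CAD 813,889.03 − CAD 801,000.00

Profit: CAD 12,889.03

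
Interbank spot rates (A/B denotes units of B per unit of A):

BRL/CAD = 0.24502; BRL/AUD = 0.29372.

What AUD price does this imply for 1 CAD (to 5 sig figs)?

1 CAD ÷ 0.24502 = 4.0813 BRL
4.0813 BRL × 0.29372 = 1.19876 AUD

CAD/AUD = 1.1988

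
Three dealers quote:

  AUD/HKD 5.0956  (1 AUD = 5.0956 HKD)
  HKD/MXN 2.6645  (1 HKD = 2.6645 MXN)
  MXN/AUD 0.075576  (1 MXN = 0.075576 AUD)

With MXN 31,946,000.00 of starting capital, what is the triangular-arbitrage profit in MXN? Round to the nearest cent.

Profitable loop is MXN → AUD → HKD → MXN:
MXN 31,946,000.00 × 0.075576 = AUD 2,414,350.90
AUD 2,414,350.90 × 5.0956 = HKD 12,302,566.43
HKD 12,302,566.43 × 2.6645 = MXN 32,780,188.24
Profit = MXN 32,780,188.24 − MXN 31,946,000.00

Profit: MXN 834,188.24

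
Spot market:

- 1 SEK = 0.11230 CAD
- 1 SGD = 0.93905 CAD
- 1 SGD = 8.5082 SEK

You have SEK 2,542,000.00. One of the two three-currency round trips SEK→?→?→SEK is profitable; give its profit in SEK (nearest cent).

Profit: SEK 44,451.12

Profitable loop is SEK → CAD → SGD → SEK:
SEK 2,542,000.00 × 0.11230 = CAD 285,466.60
CAD 285,466.60 ÷ 0.93905 = SGD 303,995.10
SGD 303,995.10 × 8.5082 = SEK 2,586,451.12
Profit = SEK 2,586,451.12 − SEK 2,542,000.00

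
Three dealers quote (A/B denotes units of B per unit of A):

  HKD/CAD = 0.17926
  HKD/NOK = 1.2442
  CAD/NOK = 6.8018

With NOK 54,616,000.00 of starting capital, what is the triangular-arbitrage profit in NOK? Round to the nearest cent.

Profit: NOK 1,115,770.10

Profitable loop is NOK → CAD → HKD → NOK:
NOK 54,616,000.00 ÷ 6.8018 = CAD 8,029,639.21
CAD 8,029,639.21 ÷ 0.17926 = HKD 44,793,256.80
HKD 44,793,256.80 × 1.2442 = NOK 55,731,770.10
Profit = NOK 55,731,770.10 − NOK 54,616,000.00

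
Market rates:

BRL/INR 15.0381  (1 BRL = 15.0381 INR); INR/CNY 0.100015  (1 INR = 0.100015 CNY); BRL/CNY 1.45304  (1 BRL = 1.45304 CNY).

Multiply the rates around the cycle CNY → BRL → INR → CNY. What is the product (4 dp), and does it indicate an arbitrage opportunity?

1.0351 (arbitrage exists)

Around CNY → BRL → INR → CNY: 1 ÷ 1.45304 × 15.0381 × 0.100015 = 1.035096
Product > 1; profitable direction is CNY → BRL → INR → CNY.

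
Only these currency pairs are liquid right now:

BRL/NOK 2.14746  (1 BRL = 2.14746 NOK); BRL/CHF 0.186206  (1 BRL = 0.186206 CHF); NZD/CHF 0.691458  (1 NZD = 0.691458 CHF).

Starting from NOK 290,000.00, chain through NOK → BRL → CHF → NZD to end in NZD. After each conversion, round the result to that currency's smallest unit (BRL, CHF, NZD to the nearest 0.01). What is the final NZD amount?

NOK 290,000.00 ÷ 2.14746 = BRL 135,043.26
BRL 135,043.26 × 0.186206 = CHF 25,145.87
CHF 25,145.87 ÷ 0.691458 = NZD 36,366.45

NZD 36,366.45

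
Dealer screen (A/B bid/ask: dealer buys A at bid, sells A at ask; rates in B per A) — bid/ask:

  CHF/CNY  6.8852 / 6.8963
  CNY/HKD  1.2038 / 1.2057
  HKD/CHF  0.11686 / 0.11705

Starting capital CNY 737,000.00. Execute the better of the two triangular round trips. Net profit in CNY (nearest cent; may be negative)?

Best loop CNY → CHF → HKD → CNY:
CNY 737,000.00 ÷ 6.8963 (buy CHF at ask) = CHF 106,868.90
CHF 106,868.90 ÷ 0.11705 (buy HKD at ask) = HKD 913,019.23
HKD 913,019.23 ÷ 1.2057 (buy CNY at ask) = CNY 757,252.41

Net profit: CNY 20,252.41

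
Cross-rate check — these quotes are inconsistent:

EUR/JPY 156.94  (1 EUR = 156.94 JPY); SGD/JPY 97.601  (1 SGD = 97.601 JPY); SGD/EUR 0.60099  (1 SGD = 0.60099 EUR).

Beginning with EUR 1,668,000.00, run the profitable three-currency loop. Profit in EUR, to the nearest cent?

Profit: EUR 58,034.29

Profitable loop is EUR → SGD → JPY → EUR:
EUR 1,668,000.00 ÷ 0.60099 = SGD 2,775,420.56
SGD 2,775,420.56 × 97.601 = JPY 270,883,822
JPY 270,883,822 ÷ 156.94 = EUR 1,726,034.29
Profit = EUR 1,726,034.29 − EUR 1,668,000.00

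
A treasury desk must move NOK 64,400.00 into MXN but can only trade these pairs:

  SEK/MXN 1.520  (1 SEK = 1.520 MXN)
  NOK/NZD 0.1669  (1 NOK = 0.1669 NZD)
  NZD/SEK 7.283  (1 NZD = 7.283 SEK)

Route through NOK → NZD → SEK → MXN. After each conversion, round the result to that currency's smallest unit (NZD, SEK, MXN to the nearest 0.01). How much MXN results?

NOK 64,400.00 × 0.1669 = NZD 10,748.36
NZD 10,748.36 × 7.283 = SEK 78,280.31
SEK 78,280.31 × 1.520 = MXN 118,986.07

MXN 118,986.07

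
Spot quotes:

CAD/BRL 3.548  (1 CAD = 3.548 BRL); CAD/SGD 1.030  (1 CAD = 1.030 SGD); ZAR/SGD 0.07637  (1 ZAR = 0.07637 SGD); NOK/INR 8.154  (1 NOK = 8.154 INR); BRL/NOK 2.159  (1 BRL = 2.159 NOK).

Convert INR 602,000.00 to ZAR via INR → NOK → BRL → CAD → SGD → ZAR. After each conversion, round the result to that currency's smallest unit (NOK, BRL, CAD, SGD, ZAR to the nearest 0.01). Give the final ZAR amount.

ZAR 129,988.22

INR 602,000.00 ÷ 8.154 = NOK 73,828.80
NOK 73,828.80 ÷ 2.159 = BRL 34,195.83
BRL 34,195.83 ÷ 3.548 = CAD 9,638.06
CAD 9,638.06 × 1.030 = SGD 9,927.20
SGD 9,927.20 ÷ 0.07637 = ZAR 129,988.22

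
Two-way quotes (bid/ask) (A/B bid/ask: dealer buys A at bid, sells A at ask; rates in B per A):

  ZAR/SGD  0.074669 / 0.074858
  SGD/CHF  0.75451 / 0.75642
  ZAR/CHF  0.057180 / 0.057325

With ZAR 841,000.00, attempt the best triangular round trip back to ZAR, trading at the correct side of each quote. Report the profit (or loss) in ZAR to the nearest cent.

Net profit: ZAR 8,256.59

Best loop ZAR → CHF → SGD → ZAR:
ZAR 841,000.00 × 0.057180 (sell ZAR at bid) = CHF 48,088.38
CHF 48,088.38 ÷ 0.75642 (buy SGD at ask) = SGD 63,573.65
SGD 63,573.65 ÷ 0.074858 (buy ZAR at ask) = ZAR 849,256.59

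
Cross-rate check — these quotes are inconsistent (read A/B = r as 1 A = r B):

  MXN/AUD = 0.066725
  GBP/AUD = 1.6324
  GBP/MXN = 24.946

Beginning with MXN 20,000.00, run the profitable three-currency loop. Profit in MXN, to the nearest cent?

Profitable loop is MXN → AUD → GBP → MXN:
MXN 20,000.00 × 0.066725 = AUD 1,334.50
AUD 1,334.50 ÷ 1.6324 = GBP 817.51
GBP 817.51 × 24.946 = MXN 20,393.55
Profit = MXN 20,393.55 − MXN 20,000.00

Profit: MXN 393.55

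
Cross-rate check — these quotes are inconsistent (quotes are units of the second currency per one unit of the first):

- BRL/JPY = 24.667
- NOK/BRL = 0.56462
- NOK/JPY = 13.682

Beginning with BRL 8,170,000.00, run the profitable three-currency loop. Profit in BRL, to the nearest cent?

Profit: BRL 146,585.60

Profitable loop is BRL → JPY → NOK → BRL:
BRL 8,170,000.00 × 24.667 = JPY 201,529,390
JPY 201,529,390 ÷ 13.682 = NOK 14,729,527.12
NOK 14,729,527.12 × 0.56462 = BRL 8,316,585.60
Profit = BRL 8,316,585.60 − BRL 8,170,000.00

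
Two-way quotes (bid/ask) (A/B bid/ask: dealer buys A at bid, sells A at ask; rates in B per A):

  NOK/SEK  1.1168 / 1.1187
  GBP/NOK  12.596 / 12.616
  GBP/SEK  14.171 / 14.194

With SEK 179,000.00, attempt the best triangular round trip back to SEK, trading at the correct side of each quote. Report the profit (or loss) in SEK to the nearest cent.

Net profit: SEK 729.02

Best loop SEK → NOK → GBP → SEK:
SEK 179,000.00 ÷ 1.1187 (buy NOK at ask) = NOK 160,007.15
NOK 160,007.15 ÷ 12.616 (buy GBP at ask) = GBP 12,682.88
GBP 12,682.88 × 14.171 (sell GBP at bid) = SEK 179,729.02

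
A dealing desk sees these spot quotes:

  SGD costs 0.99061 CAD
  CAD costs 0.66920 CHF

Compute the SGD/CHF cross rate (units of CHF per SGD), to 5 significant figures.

1 SGD × 0.99061 = 0.99061 CAD
0.99061 CAD × 0.66920 = 0.662916 CHF

SGD/CHF = 0.66292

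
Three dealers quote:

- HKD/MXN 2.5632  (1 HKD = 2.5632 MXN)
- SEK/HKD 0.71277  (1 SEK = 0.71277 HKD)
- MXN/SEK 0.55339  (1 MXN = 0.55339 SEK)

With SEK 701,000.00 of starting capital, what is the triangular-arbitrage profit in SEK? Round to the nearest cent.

Profit: SEK 7,730.68

Profitable loop is SEK → HKD → MXN → SEK:
SEK 701,000.00 × 0.71277 = HKD 499,651.77
HKD 499,651.77 × 2.5632 = MXN 1,280,707.42
MXN 1,280,707.42 × 0.55339 = SEK 708,730.68
Profit = SEK 708,730.68 − SEK 701,000.00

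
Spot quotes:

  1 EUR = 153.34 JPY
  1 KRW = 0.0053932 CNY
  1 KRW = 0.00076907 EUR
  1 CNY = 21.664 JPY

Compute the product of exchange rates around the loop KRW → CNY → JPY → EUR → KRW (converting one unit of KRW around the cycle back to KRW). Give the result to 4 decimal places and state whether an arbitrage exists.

0.9907 (arbitrage exists)

Around KRW → CNY → JPY → EUR → KRW: 1 × 0.0053932 × 21.664 ÷ 153.34 ÷ 0.00076907 = 0.990749
Product < 1; profitable direction is KRW → EUR → JPY → CNY → KRW.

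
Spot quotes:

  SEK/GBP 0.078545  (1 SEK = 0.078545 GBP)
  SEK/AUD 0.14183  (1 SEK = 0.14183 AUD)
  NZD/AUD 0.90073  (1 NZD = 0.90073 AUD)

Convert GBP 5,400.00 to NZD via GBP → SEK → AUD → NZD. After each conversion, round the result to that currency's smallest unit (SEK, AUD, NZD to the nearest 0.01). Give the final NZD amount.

NZD 10,825.52

GBP 5,400.00 ÷ 0.078545 = SEK 68,750.40
SEK 68,750.40 × 0.14183 = AUD 9,750.87
AUD 9,750.87 ÷ 0.90073 = NZD 10,825.52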